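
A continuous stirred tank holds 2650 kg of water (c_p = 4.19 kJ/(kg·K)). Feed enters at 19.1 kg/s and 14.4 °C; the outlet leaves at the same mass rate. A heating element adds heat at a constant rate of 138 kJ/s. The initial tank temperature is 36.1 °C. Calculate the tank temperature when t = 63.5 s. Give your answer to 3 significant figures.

28.8 °C

M c_p dT/dt = ṁ c_p (T_in − T) + Q̇.
τ = M/ṁ = 138.74 s; T_ss = T_in + Q̇/(ṁ c_p) = 14.4 + 138/(19.1·4.19) = 16.124 °C.
T approaches T_ss exponentially: T(t) = T_ss + (T₀ − T_ss) e^(−t/τ).
T(63.5) = 16.124 + (19.976)·e^(−63.5/138.74) = 16.124 + (19.976)·0.63275 = 28.764 °C.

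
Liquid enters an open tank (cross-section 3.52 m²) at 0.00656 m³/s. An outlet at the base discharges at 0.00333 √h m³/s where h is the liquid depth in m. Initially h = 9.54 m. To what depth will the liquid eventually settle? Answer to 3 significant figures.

Level balance: A dh/dt = 0.00656 − 0.00333 √h. Setting dh/dt = 0:
Q_in = 0.00333 √h_ss ⇒ √h_ss = 0.00656/0.00333 = 1.9700.
h_ss = 1.9700² = 3.8808 m. (Since h₀ = 9.54 m > h_ss, the level will fall toward this value.)

3.88 m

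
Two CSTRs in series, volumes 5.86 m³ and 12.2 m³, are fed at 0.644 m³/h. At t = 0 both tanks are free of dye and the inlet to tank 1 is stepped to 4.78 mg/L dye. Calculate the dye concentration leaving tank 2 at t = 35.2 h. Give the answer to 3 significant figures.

Time constants: τᵢ = Vᵢ/Q for each well-mixed tank.
τ₁ = 5.86/0.644 = 9.0994 h; τ₂ = 12.2/0.644 = 18.944 h.
Tank 1: C₁ = C_in(1 − e^(−t/τ₁)). Tank 2 (τ₁ ≠ τ₂): C₂ = C_in[1 − (τ₁ e^(−t/τ₁) − τ₂ e^(−t/τ₂))/(τ₁ − τ₂)].
At t = 35.2: e^(−t/τ₁) = 0.020892, e^(−t/τ₂) = 0.15597.
C₂ = 4.78·[1 − (9.0994·0.020892 − 18.944·0.15597)/(-9.8447)] = 4.78·0.71918 = 3.4377 mg/L.

3.44 mg/L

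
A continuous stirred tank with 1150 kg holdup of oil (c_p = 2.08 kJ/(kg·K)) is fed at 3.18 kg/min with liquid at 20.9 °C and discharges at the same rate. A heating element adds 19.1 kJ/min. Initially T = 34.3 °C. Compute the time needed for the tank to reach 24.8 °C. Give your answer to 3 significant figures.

M c_p dT/dt = ṁ c_p (T_in − T) + Q̇.
τ = M/ṁ = 361.64 min; T_ss = T_in + Q̇/(ṁ c_p) = 23.788 °C.
T(t) = T_ss + (T₀ − T_ss) e^(−t/τ). Set T = 24.8:
e^(−t/τ) = (24.8 − 23.788)/(34.3 − 23.788) = 0.096302
t = −361.64 · ln(0.096302) = 846.32 min.

846 min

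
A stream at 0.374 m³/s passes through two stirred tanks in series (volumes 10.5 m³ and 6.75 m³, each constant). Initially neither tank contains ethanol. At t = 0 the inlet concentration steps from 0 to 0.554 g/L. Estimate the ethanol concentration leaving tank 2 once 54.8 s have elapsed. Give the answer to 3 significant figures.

Species balance on tank i: dCᵢ/dt = (Cᵢ₋₁ − Cᵢ)/τᵢ with τᵢ = Vᵢ/Q.
τ₁ = 10.5/0.374 = 28.075 s; τ₂ = 6.75/0.374 = 18.048 s.
Tank 1: C₁ = C_in(1 − e^(−t/τ₁)). Tank 2 (τ₁ ≠ τ₂): C₂ = C_in[1 − (τ₁ e^(−t/τ₁) − τ₂ e^(−t/τ₂))/(τ₁ − τ₂)].
At t = 54.8: e^(−t/τ₁) = 0.14200, e^(−t/τ₂) = 0.048011.
C₂ = 0.554·[1 − (28.075·0.14200 − 18.048·0.048011)/(10.027)] = 0.554·0.68882 = 0.38161 g/L.

0.382 g/L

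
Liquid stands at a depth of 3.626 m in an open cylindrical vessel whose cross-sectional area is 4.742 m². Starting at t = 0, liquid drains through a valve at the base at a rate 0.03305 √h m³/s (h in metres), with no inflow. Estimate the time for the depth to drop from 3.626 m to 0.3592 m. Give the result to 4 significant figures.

A dh/dt = −Q_out = −0.03305 √h.
This is separable: 2 d(√h)/dt = −0.03305/A, so √h = √h₀ − (0.03305/(2A)) t.
t = 2A(√h₀ − √h)/0.03305 = 2·4.742·(√3.626 − √0.3592)/0.03305
  = 9.48400 × (1.90421 − 0.599333) / 0.03305 = 374.445 s.

374.4 s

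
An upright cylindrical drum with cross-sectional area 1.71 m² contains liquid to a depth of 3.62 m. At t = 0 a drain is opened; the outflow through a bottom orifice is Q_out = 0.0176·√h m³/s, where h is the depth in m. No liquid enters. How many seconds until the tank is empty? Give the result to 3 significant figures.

370 s

With no inflow, A dh/dt = −0.0176 √h.
Separate and integrate: 2(√h − √h₀) = −(0.0176/A) t.
Tank is empty when √h = 0: t_empty = 2A√h₀/0.0176.
t_empty = 2·1.71·√3.62/0.0176 = 3.4200·1.9026/0.0176 = 369.72 s.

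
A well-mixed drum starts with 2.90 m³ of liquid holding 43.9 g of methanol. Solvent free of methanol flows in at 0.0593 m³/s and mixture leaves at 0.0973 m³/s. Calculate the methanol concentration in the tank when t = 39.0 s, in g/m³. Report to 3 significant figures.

Total volume: dV/dt = Q_in − Q_out = -0.038000 m³/s, so V(t) = 2.90 − 0.038000 t and V(39.0) = 1.4180 m³.
No methanol enters, so dm/dt = −Q_out · (m/V).
dm/m = −Q_out dt/(V₀ − 0.038000 t); integrating gives ln(m/m₀) = −(Q_out/(Q_in−Q_out)) ln(V/V₀).
m = m₀ (V₀/V)^(Q_out/(Q_in−Q_out)) = 43.9 × (2.90/1.4180)^(-2.5605) = 7.0283 g.
C = m/V = 7.0283/1.4180 = 4.9565 g/m³.

4.96 g/m³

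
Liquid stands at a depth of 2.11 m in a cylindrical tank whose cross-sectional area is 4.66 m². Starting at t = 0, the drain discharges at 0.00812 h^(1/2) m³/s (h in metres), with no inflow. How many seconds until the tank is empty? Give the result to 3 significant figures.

A dh/dt = −Q_out = −0.00812 √h.
Separate and integrate: 2(√h − √h₀) = −(0.00812/A) t.
Set h = 0: 2√h₀ = (0.00812/A) t_empty ⇒ t_empty = 2A√h₀/0.00812.
t_empty = 2·4.66·√2.11/0.00812 = 9.3200·1.4526/0.00812 = 1667.3 s.

1670 s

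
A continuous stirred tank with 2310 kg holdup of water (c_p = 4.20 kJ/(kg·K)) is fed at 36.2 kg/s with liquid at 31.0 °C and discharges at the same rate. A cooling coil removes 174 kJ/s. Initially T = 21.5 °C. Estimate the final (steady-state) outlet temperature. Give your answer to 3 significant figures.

29.9 °C

Heat balance on the well-mixed liquid: M c_p dT/dt = ṁ c_p (T_in − T) − 174.
At steady state dT/dt = 0 ⇒ T_ss = T_in − Q̇/(ṁ c_p) = 31.0 − 174/(36.2·4.20) = 29.856 °C.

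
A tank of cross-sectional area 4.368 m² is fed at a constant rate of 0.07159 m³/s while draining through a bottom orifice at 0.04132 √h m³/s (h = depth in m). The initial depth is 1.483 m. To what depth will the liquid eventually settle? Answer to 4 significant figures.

3.002 m

Volume balance on the tank: A dh/dt = Q_in − 0.04132 √h. At steady state dh/dt = 0:
Q_in = 0.04132 √h_ss ⇒ √h_ss = 0.07159/0.04132 = 1.73258.
h_ss = 1.73258² = 3.00182 m. (Since h₀ = 1.483 m < h_ss, the level will rise toward this value.)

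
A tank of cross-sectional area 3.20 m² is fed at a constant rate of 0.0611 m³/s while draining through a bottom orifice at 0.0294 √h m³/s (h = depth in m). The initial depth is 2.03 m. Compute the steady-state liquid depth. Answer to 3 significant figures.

Accumulation of liquid (constant cross-section A): A dh/dt = Q_in − 0.0294 √h. At steady state dh/dt = 0:
Q_in = 0.0294 √h_ss ⇒ √h_ss = 0.0611/0.0294 = 2.0782.
h_ss = 2.0782² = 4.3190 m. (Since h₀ = 2.03 m < h_ss, the level will rise toward this value.)

4.32 m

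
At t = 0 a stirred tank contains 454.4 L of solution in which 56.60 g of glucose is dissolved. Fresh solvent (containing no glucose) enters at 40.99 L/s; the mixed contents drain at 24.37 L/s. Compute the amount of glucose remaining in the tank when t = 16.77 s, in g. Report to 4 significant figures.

Total volume: dV/dt = Q_in − Q_out = 16.6200 L/s, so V(t) = 454.4 + 16.6200 t and V(16.77) = 733.117 L.
Solute balance: dm/dt = 0 − Q_out C = −Q_out m/V(t).
Separate: dm/m = −Q_out dt/V(t) ⇒ ln(m/m₀) = −(Q_out/(Q_in−Q_out)) ln(V/V₀).
m = m₀ (V₀/V)^(Q_out/(Q_in−Q_out)) = 56.60 × (454.4/733.117)^(1.46631) = 28.0681 g.

28.07 g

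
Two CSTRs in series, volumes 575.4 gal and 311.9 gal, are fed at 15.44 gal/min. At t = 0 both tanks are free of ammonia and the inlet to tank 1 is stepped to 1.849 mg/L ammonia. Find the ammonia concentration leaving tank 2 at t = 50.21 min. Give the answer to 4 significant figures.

0.9817 mg/L

Time constants: τᵢ = Vᵢ/Q for each well-mixed tank.
τ₁ = 575.4/15.44 = 37.2668 min; τ₂ = 311.9/15.44 = 20.2008 min.
Tank 1: C₁ = C_in(1 − e^(−t/τ₁)). Tank 2 (τ₁ ≠ τ₂): C₂ = C_in[1 − (τ₁ e^(−t/τ₁) − τ₂ e^(−t/τ₂))/(τ₁ − τ₂)].
At t = 50.21: e^(−t/τ₁) = 0.259938, e^(−t/τ₂) = 0.0832799.
C₂ = 1.849·[1 − (37.2668·0.259938 − 20.2008·0.0832799)/(17.0661)] = 1.849·0.530954 = 0.981734 mg/L.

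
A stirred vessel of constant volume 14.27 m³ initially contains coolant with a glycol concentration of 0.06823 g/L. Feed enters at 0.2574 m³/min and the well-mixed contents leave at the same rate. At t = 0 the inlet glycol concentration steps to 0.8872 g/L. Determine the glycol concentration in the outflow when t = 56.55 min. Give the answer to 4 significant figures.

Species balance on the tank: V dC/dt = Q(C_in − C).
Rewrite as dC/dt + C/τ = C_in/τ, τ = V/Q = 55.4390 min.
C approaches C_in exponentially: C(t) = C_in + (C₀ − C_in) e^(−t/τ).
C(56.55) = 0.8872 + (0.06823 − 0.8872)·e^(−56.55/55.4390) = 0.8872 + (-0.818970)·0.360581 = 0.591895 g/L.

0.5919 g/L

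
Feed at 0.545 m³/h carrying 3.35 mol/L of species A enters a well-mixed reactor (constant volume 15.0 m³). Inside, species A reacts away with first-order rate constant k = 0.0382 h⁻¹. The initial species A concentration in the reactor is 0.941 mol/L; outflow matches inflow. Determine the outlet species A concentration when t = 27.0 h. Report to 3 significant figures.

Accumulation = in − out − consumed: V dC/dt = Q C_in − Q C − k V C.
dC/dt = (Q/V) C_in − (Q/V + k) C; effective rate a = Q/V + k = 0.036333 + 0.0382 = 0.074533 h⁻¹.
C_ss = Q C_in/(Q + kV) = 1.6331 mol/L; C(t) = C_ss + (C₀ − C_ss) e^(−a t).
C(27.0) = 1.6331 + (-0.69205)·e^(−0.074533·27.0) = 1.6331 + (-0.69205)·0.13367 = 1.5405 mol/L.

1.54 mol/L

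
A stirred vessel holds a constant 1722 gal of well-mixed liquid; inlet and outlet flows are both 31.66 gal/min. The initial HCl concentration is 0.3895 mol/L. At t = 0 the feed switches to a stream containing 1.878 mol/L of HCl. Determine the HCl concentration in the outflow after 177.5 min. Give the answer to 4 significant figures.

1.821 mol/L

Accumulation = in − out for the solute gives V dC/dt = Q(C_in − C).
Time constant τ = V/Q = 1722/31.66 = 54.3904 min.
C approaches C_in exponentially: C(t) = C_in + (C₀ − C_in) e^(−t/τ).
C(177.5) = 1.878 + (0.3895 − 1.878)·e^(−177.5/54.3904) = 1.878 + (-1.48850)·0.0382564 = 1.82106 mol/L.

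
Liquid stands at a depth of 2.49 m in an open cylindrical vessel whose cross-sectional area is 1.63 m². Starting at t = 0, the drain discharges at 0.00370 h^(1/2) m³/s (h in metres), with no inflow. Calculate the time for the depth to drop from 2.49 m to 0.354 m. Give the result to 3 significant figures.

866 s

A dh/dt = −Q_out = −0.00370 √h.
Separate and integrate: 2(√h − √h₀) = −(0.00370/A) t.
t = 2A(√h₀ − √h)/0.00370 = 2·1.63·(√2.49 − √0.354)/0.00370
  = 3.2600 × (1.5780 − 0.59498) / 0.00370 = 866.10 s.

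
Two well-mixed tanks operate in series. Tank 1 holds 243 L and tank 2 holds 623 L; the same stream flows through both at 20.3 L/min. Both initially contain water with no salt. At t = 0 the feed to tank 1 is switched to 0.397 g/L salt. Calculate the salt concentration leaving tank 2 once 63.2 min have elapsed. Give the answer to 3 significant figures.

Each tank obeys Vᵢ dCᵢ/dt = Q(Cᵢ₋₁ − Cᵢ), so τᵢ = Vᵢ/Q.
τ₁ = 243/20.3 = 11.970 min; τ₂ = 623/20.3 = 30.690 min.
Tank 1: C₁ = C_in(1 − e^(−t/τ₁)). Tank 2 (τ₁ ≠ τ₂): C₂ = C_in[1 − (τ₁ e^(−t/τ₁) − τ₂ e^(−t/τ₂))/(τ₁ − τ₂)].
At t = 63.2: e^(−t/τ₁) = 0.0050941, e^(−t/τ₂) = 0.12754.
C₂ = 0.397·[1 − (11.970·0.0050941 − 30.690·0.12754)/(-18.719)] = 0.397·0.79416 = 0.31528 g/L.

0.315 g/L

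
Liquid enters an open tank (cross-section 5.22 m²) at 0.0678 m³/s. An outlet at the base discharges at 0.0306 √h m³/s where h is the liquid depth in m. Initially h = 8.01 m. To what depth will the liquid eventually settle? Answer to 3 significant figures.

Level balance: A dh/dt = 0.0678 − 0.0306 √h. Setting dh/dt = 0:
Q_in = 0.0306 √h_ss ⇒ √h_ss = 0.0678/0.0306 = 2.2157.
h_ss = 2.2157² = 4.9093 m. (Since h₀ = 8.01 m > h_ss, the level will fall toward this value.)

4.91 m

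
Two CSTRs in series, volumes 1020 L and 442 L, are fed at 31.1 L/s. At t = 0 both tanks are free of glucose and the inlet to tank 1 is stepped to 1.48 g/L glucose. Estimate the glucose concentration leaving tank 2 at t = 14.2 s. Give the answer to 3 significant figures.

Time constants: τᵢ = Vᵢ/Q for each well-mixed tank.
τ₁ = 1020/31.1 = 32.797 s; τ₂ = 442/31.1 = 14.212 s.
Tank 1: C₁ = C_in(1 − e^(−t/τ₁)). Tank 2 (τ₁ ≠ τ₂): C₂ = C_in[1 − (τ₁ e^(−t/τ₁) − τ₂ e^(−t/τ₂))/(τ₁ − τ₂)].
At t = 14.2: e^(−t/τ₁) = 0.64859, e^(−t/τ₂) = 0.36820.
C₂ = 1.48·[1 − (32.797·0.64859 − 14.212·0.36820)/(18.585)] = 1.48·0.13700 = 0.20276 g/L.

0.203 g/L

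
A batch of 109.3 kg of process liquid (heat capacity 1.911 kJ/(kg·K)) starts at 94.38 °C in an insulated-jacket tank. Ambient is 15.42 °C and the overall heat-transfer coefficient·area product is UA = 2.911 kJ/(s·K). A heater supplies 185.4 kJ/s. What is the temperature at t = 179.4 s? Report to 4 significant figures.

Lumped-capacitance energy balance: M c_p dT/dt = UA(T_amb − T) + Q̇.
dT/dt = (T_ss − T)/τ with T_ss = T_amb + Q̇/UA = 15.42 + 185.4/2.911 = 79.1095 °C, τ = M c_p/UA = 109.3·1.911/2.911 = 71.7528 s.
Solution: T(t) = T_ss + (T₀ − T_ss) e^(−t/τ).
T(179.4) = 79.1095 + (15.2705)·0.0820643 = 80.3626 °C.

80.36 °C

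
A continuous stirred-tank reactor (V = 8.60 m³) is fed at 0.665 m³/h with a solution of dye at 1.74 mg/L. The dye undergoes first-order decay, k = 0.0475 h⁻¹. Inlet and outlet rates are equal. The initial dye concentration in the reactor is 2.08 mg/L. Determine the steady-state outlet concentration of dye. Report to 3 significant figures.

Species balance: V dC/dt = Q C_in − Q C − k V C.
At steady state: 0 = Q C_in − (Q + kV) C_ss, so C_ss = Q C_in/(Q + kV).
C_ss = 0.665·1.74/(0.665 + 0.0475·8.60) = 1.1571/1.0735 = 1.0779 mg/L.

1.08 mg/L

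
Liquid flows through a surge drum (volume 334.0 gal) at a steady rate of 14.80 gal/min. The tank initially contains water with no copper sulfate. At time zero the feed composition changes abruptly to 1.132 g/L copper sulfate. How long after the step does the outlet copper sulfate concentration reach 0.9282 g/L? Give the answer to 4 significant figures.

38.69 min

Accumulation = in − out for the solute gives V dC/dt = Q(C_in − C), so τ = V/Q = 22.5676 min.
C(t) = C_in + (C₀ − C_in) e^(−t/τ). Set C = 0.9282 and solve for t:
e^(−t/τ) = (C − C_in)/(C₀ − C_in) = (0.9282 − 1.132)/(0 − 1.132) = 0.180035
t = −τ ln(…) = 22.5676 × 1.71460 = 38.6944 min.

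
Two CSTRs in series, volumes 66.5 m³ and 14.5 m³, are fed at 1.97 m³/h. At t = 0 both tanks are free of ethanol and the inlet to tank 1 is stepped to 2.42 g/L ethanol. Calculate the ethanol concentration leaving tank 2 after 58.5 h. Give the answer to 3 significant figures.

Species balance on tank i: dCᵢ/dt = (Cᵢ₋₁ − Cᵢ)/τᵢ with τᵢ = Vᵢ/Q.
τ₁ = 66.5/1.97 = 33.756 h; τ₂ = 14.5/1.97 = 7.3604 h.
Solving the cascade with C₁(0)=C₂(0)=0 gives C₂(t) = C_in[1 − (τ₁ e^(−t/τ₁) − τ₂ e^(−t/τ₂))/(τ₁ − τ₂)].
At t = 58.5: e^(−t/τ₁) = 0.17675, e^(−t/τ₂) = 0.00035339.
C₂ = 2.42·[1 − (33.756·0.17675 − 7.3604·0.00035339)/(26.396)] = 2.42·0.77406 = 1.8732 g/L.

1.87 g/L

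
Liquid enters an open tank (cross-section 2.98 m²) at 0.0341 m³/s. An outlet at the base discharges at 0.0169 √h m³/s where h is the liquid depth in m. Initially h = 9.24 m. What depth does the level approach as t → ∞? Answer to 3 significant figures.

Accumulation of liquid (constant cross-section A): A dh/dt = Q_in − 0.0169 √h. At steady state dh/dt = 0:
Q_in = 0.0169 √h_ss ⇒ √h_ss = 0.0341/0.0169 = 2.0178.
h_ss = 2.0178² = 4.0713 m. (Since h₀ = 9.24 m > h_ss, the level will fall toward this value.)

4.07 m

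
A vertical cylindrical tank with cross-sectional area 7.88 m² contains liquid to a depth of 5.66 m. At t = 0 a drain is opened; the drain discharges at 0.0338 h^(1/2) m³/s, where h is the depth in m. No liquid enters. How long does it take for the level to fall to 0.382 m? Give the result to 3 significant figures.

821 s

With no inflow, A dh/dt = −0.0338 √h.
∫ h^(−1/2) dh = −(0.0338/A) ∫ dt, giving 2√h = 2√h₀ − (0.0338/A) t.
t = 2A(√h₀ − √h)/0.0338 = 2·7.88·(√5.66 − √0.382)/0.0338
  = 15.760 × (2.3791 − 0.61806) / 0.0338 = 821.11 s.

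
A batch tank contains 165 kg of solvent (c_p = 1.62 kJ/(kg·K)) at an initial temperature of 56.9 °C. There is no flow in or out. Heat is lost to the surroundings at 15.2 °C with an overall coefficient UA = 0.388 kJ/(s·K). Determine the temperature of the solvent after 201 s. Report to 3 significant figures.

M c_p dT/dt = −UA(T − T_amb).
dT/dt = (T_ss − T)/τ with T_ss = T_amb = 15.200 °C, τ = M c_p/UA = 165·1.62/0.388 = 688.92 s.
T approaches T_ss exponentially: T(t) = T_ss + (T₀ − T_ss) e^(−t/τ).
T(201) = 15.200 + (41.700)·0.74695 = 46.348 °C.

46.3 °C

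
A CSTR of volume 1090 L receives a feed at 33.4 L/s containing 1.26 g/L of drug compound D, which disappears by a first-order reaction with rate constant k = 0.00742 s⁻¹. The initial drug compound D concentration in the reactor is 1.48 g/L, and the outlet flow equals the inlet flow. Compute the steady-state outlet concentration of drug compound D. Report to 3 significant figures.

1.01 g/L

Species balance: V dC/dt = Q C_in − Q C − k V C.
At steady state: 0 = Q C_in − (Q + kV) C_ss, so C_ss = Q C_in/(Q + kV).
C_ss = 33.4·1.26/(33.4 + 0.00742·1090) = 42.084/41.488 = 1.0144 g/L.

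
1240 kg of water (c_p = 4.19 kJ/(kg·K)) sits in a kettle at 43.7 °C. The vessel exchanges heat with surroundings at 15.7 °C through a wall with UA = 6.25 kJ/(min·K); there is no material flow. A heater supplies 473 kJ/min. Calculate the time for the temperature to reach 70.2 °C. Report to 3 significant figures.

675 min

Lumped-capacitance energy balance: M c_p dT/dt = UA(T_amb − T) + Q̇.
τ = M c_p/UA = 831.30 min; T_ss = T_amb + Q̇/UA = 15.7 + 473/6.25 = 91.380 °C.
T(t) = T_ss + (T₀ − T_ss)e^(−t/τ); set T = 70.2:
t = −τ ln[(T − T_ss)/(T₀ − T_ss)] = −831.30 · ln(0.44421) = 674.56 min.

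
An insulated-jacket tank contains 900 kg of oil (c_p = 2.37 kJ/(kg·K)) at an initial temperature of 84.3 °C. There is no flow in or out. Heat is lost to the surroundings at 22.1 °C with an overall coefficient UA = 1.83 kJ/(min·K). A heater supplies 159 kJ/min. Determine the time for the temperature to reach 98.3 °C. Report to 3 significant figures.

First-law balance (no shaft work): M c_p dT/dt = −UA(T − T_amb) + Q̇.
τ = M c_p/UA = 1165.6 min; T_ss = T_amb + Q̇/UA = 22.1 + 159/1.83 = 108.99 °C.
T(t) = T_ss + (T₀ − T_ss)e^(−t/τ); set T = 98.3:
t = −τ ln[(T − T_ss)/(T₀ − T_ss)] = −1165.6 · ln(0.43286) = 975.98 min.

976 min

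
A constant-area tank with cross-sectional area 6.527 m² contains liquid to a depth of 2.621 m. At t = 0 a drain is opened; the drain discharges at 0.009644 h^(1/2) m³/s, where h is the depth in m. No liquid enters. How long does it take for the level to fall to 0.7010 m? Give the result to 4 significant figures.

With no inflow, A dh/dt = −0.009644 √h.
This is separable: 2 d(√h)/dt = −0.009644/A, so √h = √h₀ − (0.009644/(2A)) t.
t = 2A(√h₀ − √h)/0.009644 = 2·6.527·(√2.621 − √0.7010)/0.009644
  = 13.0540 × (1.61895 − 0.837257) / 0.009644 = 1058.09 s.

1058 s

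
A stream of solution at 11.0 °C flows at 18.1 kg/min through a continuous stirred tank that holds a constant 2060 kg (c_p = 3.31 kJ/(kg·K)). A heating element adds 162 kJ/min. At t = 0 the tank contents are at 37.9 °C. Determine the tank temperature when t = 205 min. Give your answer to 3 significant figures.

M c_p dT/dt = ṁ c_p (T_in − T) + Q̇.
Rearrange: dT/dt = (T_ss − T)/τ with τ = M/ṁ = 113.81 min and T_ss = T_in + Q̇/(ṁ c_p) = 13.704 °C.
T approaches T_ss exponentially: T(t) = T_ss + (T₀ − T_ss) e^(−t/τ).
T(205) = 13.704 + (24.196)·e^(−205/113.81) = 13.704 + (24.196)·0.16510 = 17.699 °C.

17.7 °C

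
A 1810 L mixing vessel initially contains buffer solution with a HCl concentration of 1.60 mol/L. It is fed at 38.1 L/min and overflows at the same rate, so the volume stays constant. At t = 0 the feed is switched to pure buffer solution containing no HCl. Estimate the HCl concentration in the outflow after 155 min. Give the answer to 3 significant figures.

Mass balance on the solute (V constant): V dC/dt = Q(C_in − C).
Rewrite as dC/dt + C/τ = C_in/τ, τ = V/Q = 47.507 min.
This is linear first-order; C(t) = C_in + (C₀ − C_in) e^(−t/τ).
C(155) = 0 + (1.60 − 0)·e^(−155/47.507) = 0 + (1.6000)·0.038285 = 0.061255 mol/L.

0.0613 mol/L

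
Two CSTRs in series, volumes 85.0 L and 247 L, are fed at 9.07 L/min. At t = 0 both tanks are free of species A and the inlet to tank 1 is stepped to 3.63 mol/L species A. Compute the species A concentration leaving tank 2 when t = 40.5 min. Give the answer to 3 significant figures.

2.40 mol/L

Species balance on tank i: dCᵢ/dt = (Cᵢ₋₁ − Cᵢ)/τᵢ with τᵢ = Vᵢ/Q.
τ₁ = 85.0/9.07 = 9.3716 min; τ₂ = 247/9.07 = 27.233 min.
Tank 1: C₁ = C_in(1 − e^(−t/τ₁)). Tank 2 (τ₁ ≠ τ₂): C₂ = C_in[1 − (τ₁ e^(−t/τ₁) − τ₂ e^(−t/τ₂))/(τ₁ − τ₂)].
At t = 40.5: e^(−t/τ₁) = 0.013279, e^(−t/τ₂) = 0.22601.
C₂ = 3.63·[1 − (9.3716·0.013279 − 27.233·0.22601)/(-17.861)] = 3.63·0.66238 = 2.4044 mol/L.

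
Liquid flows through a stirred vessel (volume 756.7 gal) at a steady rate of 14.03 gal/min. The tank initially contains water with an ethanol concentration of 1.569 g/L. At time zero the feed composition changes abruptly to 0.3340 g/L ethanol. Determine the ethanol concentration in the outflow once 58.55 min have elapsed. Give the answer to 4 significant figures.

0.7511 g/L

Transient balance on the dissolved component: V dC/dt = Q(C_in − C).
Rewrite as dC/dt + C/τ = C_in/τ, τ = V/Q = 53.9344 min.
Integrating: C(t) = C_in + (C₀ − C_in) e^(−t/τ).
C(58.55) = 0.3340 + (1.569 − 0.3340)·e^(−58.55/53.9344) = 0.3340 + (1.23500)·0.337707 = 0.751068 g/L.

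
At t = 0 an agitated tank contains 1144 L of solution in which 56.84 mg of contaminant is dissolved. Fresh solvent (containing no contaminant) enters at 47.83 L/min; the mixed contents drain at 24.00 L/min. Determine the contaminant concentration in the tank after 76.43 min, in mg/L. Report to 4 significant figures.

0.007345 mg/L

Let m(t) be the amount of contaminant. Volume: V(t) = V₀ + (Q_in − Q_out) t = 1144 + 23.8300 t; V(76.43) = 2965.33 L.
No contaminant enters, so dm/dt = −Q_out · (m/V).
Separate: dm/m = −Q_out dt/V(t) ⇒ ln(m/m₀) = −(Q_out/(Q_in−Q_out)) ln(V/V₀).
m = m₀ (V₀/V)^(Q_out/(Q_in−Q_out)) = 56.84 × (1144/2965.33)^(1.00713) = 21.7799 mg.
C = m/V = 21.7799/2965.33 = 0.00734487 mg/L.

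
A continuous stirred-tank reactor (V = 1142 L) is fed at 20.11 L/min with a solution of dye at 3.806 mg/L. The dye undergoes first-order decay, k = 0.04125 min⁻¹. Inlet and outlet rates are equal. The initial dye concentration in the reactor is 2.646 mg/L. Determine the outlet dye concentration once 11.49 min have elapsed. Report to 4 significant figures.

1.905 mg/L

V dC/dt = Q(C_in − C) − k V C.
dC/dt = (Q/V) C_in − (Q/V + k) C; effective rate a = Q/V + k = 0.0176095 + 0.04125 = 0.0588595 min⁻¹.
C_ss = Q C_in/(Q + kV) = 1.13867 mg/L; C(t) = C_ss + (C₀ − C_ss) e^(−a t).
C(11.49) = 1.13867 + (1.50733)·e^(−0.0588595·11.49) = 1.13867 + (1.50733)·0.508497 = 1.90514 mg/L.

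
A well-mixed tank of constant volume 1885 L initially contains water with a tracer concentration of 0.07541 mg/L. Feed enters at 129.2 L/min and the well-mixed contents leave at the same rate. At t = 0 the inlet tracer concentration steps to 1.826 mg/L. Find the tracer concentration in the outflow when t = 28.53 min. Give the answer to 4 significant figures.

1.578 mg/L

Species balance on the tank: V dC/dt = Q(C_in − C).
So dC/dt = (C_in − C)/τ with τ = V/Q = 1885/129.2 = 14.5898 min.
Integrating: C(t) = C_in + (C₀ − C_in) e^(−t/τ).
C(28.53) = 1.826 + (0.07541 − 1.826)·e^(−28.53/14.5898) = 1.826 + (-1.75059)·0.141497 = 1.57830 mg/L.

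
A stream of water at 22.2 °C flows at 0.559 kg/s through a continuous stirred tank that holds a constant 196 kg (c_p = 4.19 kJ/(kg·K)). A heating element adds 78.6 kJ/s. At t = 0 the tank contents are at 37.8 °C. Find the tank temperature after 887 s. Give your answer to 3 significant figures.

First-law balance (no shaft work): M c_p dT/dt = ṁ c_p (T_in − T) + 78.6.
τ = M/ṁ = 350.63 s; T_ss = T_in + Q̇/(ṁ c_p) = 22.2 + 78.6/(0.559·4.19) = 55.758 °C.
Solution: T(t) = T_ss + (T₀ − T_ss) e^(−t/τ).
T(887) = 55.758 + (-17.958)·e^(−887/350.63) = 55.758 + (-17.958)·0.079678 = 54.327 °C.

54.3 °C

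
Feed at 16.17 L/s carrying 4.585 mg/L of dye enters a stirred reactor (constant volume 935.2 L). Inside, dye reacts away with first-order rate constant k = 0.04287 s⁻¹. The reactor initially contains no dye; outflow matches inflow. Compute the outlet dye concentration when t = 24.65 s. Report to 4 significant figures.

Accumulation = in − out − consumed: V dC/dt = Q C_in − Q C − k V C.
dC/dt = (Q/V) C_in − (Q/V + k) C; effective rate a = Q/V + k = 0.0172904 + 0.04287 = 0.0601604 s⁻¹.
C_ss = Q C_in/(Q + kV) = 1.31775 mg/L; C(t) = C_ss + (C₀ − C_ss) e^(−a t).
C(24.65) = 1.31775 + (-1.31775)·e^(−0.0601604·24.65) = 1.31775 + (-1.31775)·0.226966 = 1.01867 mg/L.

1.019 mg/L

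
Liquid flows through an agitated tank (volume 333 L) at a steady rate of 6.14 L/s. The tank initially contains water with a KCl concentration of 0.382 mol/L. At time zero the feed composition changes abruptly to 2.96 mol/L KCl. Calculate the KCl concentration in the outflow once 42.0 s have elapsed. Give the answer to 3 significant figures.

Unsteady species balance (constant V, well mixed): V dC/dt = Q(C_in − C).
Time constant τ = V/Q = 333/6.14 = 54.235 s.
This is linear first-order; C(t) = C_in + (C₀ − C_in) e^(−t/τ).
C(42.0) = 2.96 + (0.382 − 2.96)·e^(−42.0/54.235) = 2.96 + (-2.5780)·0.46097 = 1.7716 mol/L.

1.77 mol/L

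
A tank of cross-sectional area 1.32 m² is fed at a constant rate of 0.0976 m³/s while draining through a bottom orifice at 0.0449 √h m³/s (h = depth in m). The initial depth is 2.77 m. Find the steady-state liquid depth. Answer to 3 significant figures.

Level balance: A dh/dt = 0.0976 − 0.0449 √h. Setting dh/dt = 0:
Q_in = 0.0449 √h_ss ⇒ √h_ss = 0.0976/0.0449 = 2.1737.
h_ss = 2.1737² = 4.7251 m. (Since h₀ = 2.77 m < h_ss, the level will rise toward this value.)

4.73 m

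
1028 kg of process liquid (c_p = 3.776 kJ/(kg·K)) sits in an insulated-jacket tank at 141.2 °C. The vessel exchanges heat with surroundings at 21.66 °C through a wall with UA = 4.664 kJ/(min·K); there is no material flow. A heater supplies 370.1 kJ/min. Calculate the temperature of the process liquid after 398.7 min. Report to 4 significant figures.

125.9 °C

M c_p dT/dt = −UA(T − T_amb) + Q̇.
dT/dt = (T_ss − T)/τ with T_ss = T_amb + Q̇/UA = 21.66 + 370.1/4.664 = 101.012 °C, τ = M c_p/UA = 1028·3.776/4.664 = 832.274 min.
Integrating: T(t) = T_ss + (T₀ − T_ss) e^(−t/τ).
T(398.7) = 101.012 + (40.1875)·0.619372 = 125.904 °C.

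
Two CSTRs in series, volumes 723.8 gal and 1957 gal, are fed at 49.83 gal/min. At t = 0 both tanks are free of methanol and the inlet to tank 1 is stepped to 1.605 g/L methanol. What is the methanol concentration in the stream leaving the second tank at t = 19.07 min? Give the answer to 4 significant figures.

Time constants: τᵢ = Vᵢ/Q for each well-mixed tank.
τ₁ = 723.8/49.83 = 14.5254 min; τ₂ = 1957/49.83 = 39.2735 min.
Solving the cascade with C₁(0)=C₂(0)=0 gives C₂(t) = C_in[1 − (τ₁ e^(−t/τ₁) − τ₂ e^(−t/τ₂))/(τ₁ − τ₂)].
At t = 19.07: e^(−t/τ₁) = 0.269046, e^(−t/τ₂) = 0.615347.
C₂ = 1.605·[1 − (14.5254·0.269046 − 39.2735·0.615347)/(-24.7481)] = 1.605·0.181399 = 0.291145 g/L.

0.2911 g/L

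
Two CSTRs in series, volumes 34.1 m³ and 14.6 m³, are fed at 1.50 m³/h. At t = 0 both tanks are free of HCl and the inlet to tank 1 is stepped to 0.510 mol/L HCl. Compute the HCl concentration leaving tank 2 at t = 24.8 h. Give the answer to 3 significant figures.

Time constants: τᵢ = Vᵢ/Q for each well-mixed tank.
τ₁ = 34.1/1.50 = 22.733 h; τ₂ = 14.6/1.50 = 9.7333 h.
Tank 1: C₁ = C_in(1 − e^(−t/τ₁)). Tank 2 (τ₁ ≠ τ₂): C₂ = C_in[1 − (τ₁ e^(−t/τ₁) − τ₂ e^(−t/τ₂))/(τ₁ − τ₂)].
At t = 24.8: e^(−t/τ₁) = 0.33591, e^(−t/τ₂) = 0.078242.
C₂ = 0.510·[1 − (22.733·0.33591 − 9.7333·0.078242)/(13.000)] = 0.510·0.47117 = 0.24030 mol/L.

0.240 mol/L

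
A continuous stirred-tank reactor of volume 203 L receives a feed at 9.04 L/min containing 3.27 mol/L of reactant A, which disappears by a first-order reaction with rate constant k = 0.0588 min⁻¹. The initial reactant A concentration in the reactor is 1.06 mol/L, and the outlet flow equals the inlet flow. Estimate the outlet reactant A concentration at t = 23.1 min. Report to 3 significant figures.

Species balance: V dC/dt = Q C_in − Q C − k V C.
dC/dt = (Q/V) C_in − (Q/V + k) C; effective rate a = Q/V + k = 0.044532 + 0.0588 = 0.10333 min⁻¹.
C_ss = Q C_in/(Q + kV) = 1.4092 mol/L; C(t) = C_ss + (C₀ − C_ss) e^(−a t).
C(23.1) = 1.4092 + (-0.34924)·e^(−0.10333·23.1) = 1.4092 + (-0.34924)·0.091908 = 1.3771 mol/L.

1.38 mol/L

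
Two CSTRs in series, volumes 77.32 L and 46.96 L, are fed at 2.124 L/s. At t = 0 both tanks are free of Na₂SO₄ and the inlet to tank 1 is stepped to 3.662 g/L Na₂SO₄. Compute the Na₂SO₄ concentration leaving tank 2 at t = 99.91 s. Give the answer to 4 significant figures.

3.124 g/L

Time constants: τᵢ = Vᵢ/Q for each well-mixed tank.
τ₁ = 77.32/2.124 = 36.4030 s; τ₂ = 46.96/2.124 = 22.1092 s.
Solving the cascade with C₁(0)=C₂(0)=0 gives C₂(t) = C_in[1 − (τ₁ e^(−t/τ₁) − τ₂ e^(−t/τ₂))/(τ₁ − τ₂)].
At t = 99.91: e^(−t/τ₁) = 0.0642770, e^(−t/τ₂) = 0.0109007.
C₂ = 3.662·[1 − (36.4030·0.0642770 − 22.1092·0.0109007)/(14.2938)] = 3.662·0.853162 = 3.12428 g/L.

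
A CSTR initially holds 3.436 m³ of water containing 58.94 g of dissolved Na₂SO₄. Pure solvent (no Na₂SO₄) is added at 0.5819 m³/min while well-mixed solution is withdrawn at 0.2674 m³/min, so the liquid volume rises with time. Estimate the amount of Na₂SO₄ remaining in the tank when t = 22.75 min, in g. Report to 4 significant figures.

Total volume: dV/dt = Q_in − Q_out = 0.314500 m³/min, so V(t) = 3.436 + 0.314500 t and V(22.75) = 10.5909 m³.
Solute balance: dm/dt = 0 − Q_out C = −Q_out m/V(t).
Separate: dm/m = −Q_out dt/V(t) ⇒ ln(m/m₀) = −(Q_out/(Q_in−Q_out)) ln(V/V₀).
m = m₀ (V₀/V)^(Q_out/(Q_in−Q_out)) = 58.94 × (3.436/10.5909)^(0.850238) = 22.6332 g.

22.63 g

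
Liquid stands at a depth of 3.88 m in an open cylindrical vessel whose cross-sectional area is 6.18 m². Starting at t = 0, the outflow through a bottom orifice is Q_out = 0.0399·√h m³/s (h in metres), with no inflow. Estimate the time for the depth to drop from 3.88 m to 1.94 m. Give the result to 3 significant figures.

Unsteady balance on liquid volume: A dh/dt = −0.0399 √h.
∫ h^(−1/2) dh = −(0.0399/A) ∫ dt, giving 2√h = 2√h₀ − (0.0399/A) t.
t = 2A(√h₀ − √h)/0.0399 = 2·6.18·(√3.88 − √1.94)/0.0399
  = 12.360 × (1.9698 − 1.3928) / 0.0399 = 178.72 s.

179 s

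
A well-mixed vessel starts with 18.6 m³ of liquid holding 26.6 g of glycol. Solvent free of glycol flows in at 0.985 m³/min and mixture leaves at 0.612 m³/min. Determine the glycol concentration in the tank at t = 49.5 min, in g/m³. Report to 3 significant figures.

Total volume: dV/dt = Q_in − Q_out = 0.37300 m³/min, so V(t) = 18.6 + 0.37300 t and V(49.5) = 37.064 m³.
Species balance (pure solvent in): dm/dt = −Q_out · m/V(t).
dm/m = −Q_out dt/(V₀ + 0.37300 t); integrating gives ln(m/m₀) = −(Q_out/(Q_in−Q_out)) ln(V/V₀).
m = m₀ (V₀/V)^(Q_out/(Q_in−Q_out)) = 26.6 × (18.6/37.064)^(1.6408) = 8.5819 g.
C = m/V = 8.5819/37.064 = 0.23155 g/m³.

0.232 g/m³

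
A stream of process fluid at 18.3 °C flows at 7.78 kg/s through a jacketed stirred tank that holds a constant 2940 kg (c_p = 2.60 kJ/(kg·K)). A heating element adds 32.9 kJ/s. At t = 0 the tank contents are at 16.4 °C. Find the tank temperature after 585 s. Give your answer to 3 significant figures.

19.2 °C

M c_p dT/dt = ṁ c_p (T_in − T) + Q̇.
τ = M/ṁ = 377.89 s; T_ss = T_in + Q̇/(ṁ c_p) = 18.3 + 32.9/(7.78·2.60) = 19.926 °C.
This is linear first-order; T(t) = T_ss + (T₀ − T_ss) e^(−t/τ).
T(585) = 19.926 + (-3.5265)·e^(−585/377.89) = 19.926 + (-3.5265)·0.21266 = 19.177 °C.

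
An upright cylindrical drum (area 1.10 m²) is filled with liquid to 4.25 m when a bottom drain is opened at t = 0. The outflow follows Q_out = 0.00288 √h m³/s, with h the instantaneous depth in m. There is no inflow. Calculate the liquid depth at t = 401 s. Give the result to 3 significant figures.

With no inflow, A dh/dt = −0.00288 √h.
This is separable: 2 d(√h)/dt = −0.00288/A, so √h = √h₀ − (0.00288/(2A)) t.
√h = √4.25 − 0.00288·401/(2·1.10) = 2.0616 − 0.52495 = 1.5366.
h = 1.5366² = 2.3612 m.

2.36 m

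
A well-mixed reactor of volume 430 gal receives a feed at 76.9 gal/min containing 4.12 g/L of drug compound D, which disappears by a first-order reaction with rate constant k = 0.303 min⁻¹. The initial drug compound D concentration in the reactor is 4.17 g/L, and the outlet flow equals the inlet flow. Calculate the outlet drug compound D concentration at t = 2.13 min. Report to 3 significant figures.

Accumulation = in − out − consumed: V dC/dt = Q C_in − Q C − k V C.
dC/dt = (Q/V) C_in − (Q/V + k) C; effective rate a = Q/V + k = 0.17884 + 0.303 = 0.48184 min⁻¹.
C_ss = Q C_in/(Q + kV) = 1.5292 g/L; C(t) = C_ss + (C₀ − C_ss) e^(−a t).
C(2.13) = 1.5292 + (2.6408)·e^(−0.48184·2.13) = 1.5292 + (2.6408)·0.35833 = 2.4754 g/L.

2.48 g/L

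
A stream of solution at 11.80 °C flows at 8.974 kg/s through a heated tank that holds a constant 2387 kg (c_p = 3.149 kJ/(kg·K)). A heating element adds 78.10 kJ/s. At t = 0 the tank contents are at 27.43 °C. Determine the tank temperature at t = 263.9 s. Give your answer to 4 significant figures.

19.33 °C

M c_p dT/dt = ṁ c_p (T_in − T) + Q̇.
Rearrange: dT/dt = (T_ss − T)/τ with τ = M/ṁ = 265.991 s and T_ss = T_in + Q̇/(ṁ c_p) = 14.5637 °C.
T approaches T_ss exponentially: T(t) = T_ss + (T₀ − T_ss) e^(−t/τ).
T(263.9) = 14.5637 + (12.8663)·e^(−263.9/265.991) = 14.5637 + (12.8663)·0.370782 = 19.3343 °C.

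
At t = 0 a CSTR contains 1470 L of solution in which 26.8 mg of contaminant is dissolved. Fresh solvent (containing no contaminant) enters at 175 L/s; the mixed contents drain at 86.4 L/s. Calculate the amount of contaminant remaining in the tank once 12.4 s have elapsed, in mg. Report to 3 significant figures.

15.6 mg

Let m(t) be the amount of contaminant. Volume: V(t) = V₀ + (Q_in − Q_out) t = 1470 + 88.600 t; V(12.4) = 2568.6 L.
No contaminant enters, so dm/dt = −Q_out · (m/V).
dm/m = −Q_out dt/(V₀ + 88.600 t); integrating gives ln(m/m₀) = −(Q_out/(Q_in−Q_out)) ln(V/V₀).
m = m₀ (V₀/V)^(Q_out/(Q_in−Q_out)) = 26.8 × (1470/2568.6)^(0.97517) = 15.551 mg.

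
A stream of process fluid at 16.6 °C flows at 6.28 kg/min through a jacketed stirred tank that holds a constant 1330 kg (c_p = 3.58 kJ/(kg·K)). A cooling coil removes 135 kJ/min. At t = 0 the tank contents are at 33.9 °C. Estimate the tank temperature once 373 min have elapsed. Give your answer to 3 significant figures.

M c_p dT/dt = ṁ c_p (T_in − T) − Q̇.
τ = M/ṁ = 211.78 min; T_ss = T_in − Q̇/(ṁ c_p) = 16.6 − 135/(6.28·3.58) = 10.595 °C.
Solution: T(t) = T_ss + (T₀ − T_ss) e^(−t/τ).
T(373) = 10.595 + (23.305)·e^(−373/211.78) = 10.595 + (23.305)·0.17183 = 14.600 °C.

14.6 °C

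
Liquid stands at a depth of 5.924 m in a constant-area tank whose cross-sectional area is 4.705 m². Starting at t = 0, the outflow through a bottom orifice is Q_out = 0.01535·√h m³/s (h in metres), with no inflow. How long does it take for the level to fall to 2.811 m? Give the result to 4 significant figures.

With no inflow, A dh/dt = −0.01535 √h.
This is separable: 2 d(√h)/dt = −0.01535/A, so √h = √h₀ − (0.01535/(2A)) t.
t = 2A(√h₀ − √h)/0.01535 = 2·4.705·(√5.924 − √2.811)/0.01535
  = 9.41000 × (2.43393 − 1.67660) / 0.01535 = 464.261 s.

464.3 s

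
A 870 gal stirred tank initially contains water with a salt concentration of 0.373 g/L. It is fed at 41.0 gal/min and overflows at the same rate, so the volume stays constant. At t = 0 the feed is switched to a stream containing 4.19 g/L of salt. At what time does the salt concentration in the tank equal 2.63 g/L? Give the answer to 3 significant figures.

19.0 min

Species balance: V dC/dt = Q(C_in − C) ⇒ τ = V/Q = 21.220 min.
C(t) = C_in + (C₀ − C_in) e^(−t/τ). Set C = 2.63 and solve for t:
e^(−t/τ) = (C − C_in)/(C₀ − C_in) = (2.63 − 4.19)/(0.373 − 4.19) = 0.40870
t = −τ ln(…) = 21.220 × 0.89478 = 18.987 min.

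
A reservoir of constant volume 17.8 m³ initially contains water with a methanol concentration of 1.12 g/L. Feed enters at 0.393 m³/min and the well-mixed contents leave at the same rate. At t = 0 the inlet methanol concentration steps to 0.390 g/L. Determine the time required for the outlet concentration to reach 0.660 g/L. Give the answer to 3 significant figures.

45.0 min

Mass balance on the solute (V constant): V dC/dt = Q(C_in − C), so τ = V/Q = 45.293 min.
C(t) = C_in + (C₀ − C_in) e^(−t/τ). Set C = 0.660 and solve for t:
e^(−t/τ) = (C − C_in)/(C₀ − C_in) = (0.660 − 0.390)/(1.12 − 0.390) = 0.36986
t = −τ ln(…) = 45.293 × 0.99462 = 45.049 min.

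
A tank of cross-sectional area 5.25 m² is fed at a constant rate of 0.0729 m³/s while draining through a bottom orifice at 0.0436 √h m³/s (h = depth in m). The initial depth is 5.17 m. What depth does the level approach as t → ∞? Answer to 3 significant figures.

2.80 m

Mass balance (ρ constant): A dh/dt = Q_in − 0.0436 √h. At steady state dh/dt = 0:
Q_in = 0.0436 √h_ss ⇒ √h_ss = 0.0729/0.0436 = 1.6720.
h_ss = 1.6720² = 2.7956 m. (Since h₀ = 5.17 m > h_ss, the level will fall toward this value.)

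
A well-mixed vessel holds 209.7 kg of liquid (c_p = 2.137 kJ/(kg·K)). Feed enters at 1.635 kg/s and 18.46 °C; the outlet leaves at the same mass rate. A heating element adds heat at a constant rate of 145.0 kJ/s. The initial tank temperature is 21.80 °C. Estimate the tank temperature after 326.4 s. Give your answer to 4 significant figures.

M c_p dT/dt = ṁ c_p (T_in − T) + Q̇.
τ = M/ṁ = 128.257 s; T_ss = T_in + Q̇/(ṁ c_p) = 18.46 + 145.0/(1.635·2.137) = 59.9598 °C.
T approaches T_ss exponentially: T(t) = T_ss + (T₀ − T_ss) e^(−t/τ).
T(326.4) = 59.9598 + (-38.1598)·e^(−326.4/128.257) = 59.9598 + (-38.1598)·0.0784815 = 56.9649 °C.

56.96 °C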